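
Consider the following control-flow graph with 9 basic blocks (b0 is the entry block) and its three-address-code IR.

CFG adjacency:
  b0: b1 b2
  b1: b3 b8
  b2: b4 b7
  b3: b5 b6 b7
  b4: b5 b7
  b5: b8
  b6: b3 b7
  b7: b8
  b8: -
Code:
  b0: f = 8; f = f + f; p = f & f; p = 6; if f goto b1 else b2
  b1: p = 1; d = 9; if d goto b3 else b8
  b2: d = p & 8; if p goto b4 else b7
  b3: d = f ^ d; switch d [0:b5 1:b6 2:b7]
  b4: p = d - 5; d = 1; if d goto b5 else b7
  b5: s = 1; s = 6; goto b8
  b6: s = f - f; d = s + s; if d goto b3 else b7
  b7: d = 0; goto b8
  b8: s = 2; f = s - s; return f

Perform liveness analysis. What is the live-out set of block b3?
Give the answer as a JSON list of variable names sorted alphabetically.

Answer: ["f"]

Analysis:
Block summaries:
  b0 def {f,p} use ∅
  b1 def {d,p} use ∅
  b2 def {d} use {p}
  b3 def {d} use {d,f}
  b4 def {d,p} use {d}
  b5 def {s} use ∅
  b6 def {d,s} use {f}
  b7 def {d} use ∅
  b8 def {f,s} use ∅

Liveness:
  b0 li=∅ lo={f,p}
  b1 li={f} lo={d,f}
  b2 li={p} lo={d}
  b3 li={d,f} lo={f}
  b4 li={d} lo=∅
  b5 li=∅ lo=∅
  b6 li={f} lo={d,f}
  b7 li=∅ lo=∅
  b8 li=∅ lo=∅

live-out(b3) = ["f"]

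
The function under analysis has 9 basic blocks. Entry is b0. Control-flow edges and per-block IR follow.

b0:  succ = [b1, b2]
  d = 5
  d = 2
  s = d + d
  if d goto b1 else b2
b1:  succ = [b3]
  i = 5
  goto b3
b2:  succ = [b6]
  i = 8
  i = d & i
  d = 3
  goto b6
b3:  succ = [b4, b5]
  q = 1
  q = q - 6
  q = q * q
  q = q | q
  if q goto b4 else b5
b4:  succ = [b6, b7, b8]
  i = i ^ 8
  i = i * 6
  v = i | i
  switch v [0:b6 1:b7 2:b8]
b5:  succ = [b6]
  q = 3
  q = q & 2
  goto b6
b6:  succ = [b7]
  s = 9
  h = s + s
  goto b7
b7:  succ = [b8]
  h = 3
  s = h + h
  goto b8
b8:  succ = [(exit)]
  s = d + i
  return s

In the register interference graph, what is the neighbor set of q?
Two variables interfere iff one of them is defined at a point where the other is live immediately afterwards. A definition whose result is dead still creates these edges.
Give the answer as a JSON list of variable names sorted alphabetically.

Per-block:
  b0: {d,s} / ∅
  b1: {i} / ∅
  b2: {d,i} / {d}
  b3: {q} / ∅
  b4: {i,v} / {i}
  b5: {q} / ∅
  b6: {h,s} / ∅
  b7: {h,s} / ∅
  b8: {s} / {d,i}

Live sets:
  b0 li=∅ lo={d}
  b1 li={d} lo={d,i}
  b2 li={d} lo={d,i}
  b3 li={d,i} lo={d,i}
  b4 li={d,i} lo={d,i}
  b5 li={d,i} lo={d,i}
  b6 li={d,i} lo={d,i}
  b7 li={d,i} lo={d,i}
  b8 li={d,i} lo=∅

Interference:
  d↔{h,i,q,s,v}
  h↔{d,i}
  i↔{d,h,q,s,v}
  q↔{d,i}
  s↔{d,i}
  v↔{d,i}

N(q) = ["d", "i"]

Answer: ["d", "i"]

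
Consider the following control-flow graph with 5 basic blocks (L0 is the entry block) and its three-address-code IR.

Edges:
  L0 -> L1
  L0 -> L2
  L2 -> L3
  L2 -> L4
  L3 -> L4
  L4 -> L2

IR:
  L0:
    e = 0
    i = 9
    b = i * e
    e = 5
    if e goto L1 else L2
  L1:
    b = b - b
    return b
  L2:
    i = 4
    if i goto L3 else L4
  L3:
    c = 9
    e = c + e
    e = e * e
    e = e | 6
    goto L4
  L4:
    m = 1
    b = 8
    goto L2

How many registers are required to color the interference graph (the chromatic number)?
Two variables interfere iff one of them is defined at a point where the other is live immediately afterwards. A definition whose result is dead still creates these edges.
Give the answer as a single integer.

Answer: 2

Working:
Per-block:
  L0: {b,e,i} / ∅
  L1: {b} / {b}
  L2: {i} / ∅
  L3: {c,e} / {e}
  L4: {b,m} / ∅

Live sets:
  L0: in=∅ out={b,e}
  L1: in={b} out=∅
  L2: in={e} out={e}
  L3: in={e} out={e}
  L4: in={e} out={e}

Conflict graph:
  b↔{e}
  c↔{e}
  e↔{b,c,i,m}
  i↔{e}
  m↔{e}

Registers:
  {b,e} pairwise interfere (2-clique) ⇒ χ ≥ 2
  2-colouring: r0={e}  r1={b,c,i,m}
  χ = 2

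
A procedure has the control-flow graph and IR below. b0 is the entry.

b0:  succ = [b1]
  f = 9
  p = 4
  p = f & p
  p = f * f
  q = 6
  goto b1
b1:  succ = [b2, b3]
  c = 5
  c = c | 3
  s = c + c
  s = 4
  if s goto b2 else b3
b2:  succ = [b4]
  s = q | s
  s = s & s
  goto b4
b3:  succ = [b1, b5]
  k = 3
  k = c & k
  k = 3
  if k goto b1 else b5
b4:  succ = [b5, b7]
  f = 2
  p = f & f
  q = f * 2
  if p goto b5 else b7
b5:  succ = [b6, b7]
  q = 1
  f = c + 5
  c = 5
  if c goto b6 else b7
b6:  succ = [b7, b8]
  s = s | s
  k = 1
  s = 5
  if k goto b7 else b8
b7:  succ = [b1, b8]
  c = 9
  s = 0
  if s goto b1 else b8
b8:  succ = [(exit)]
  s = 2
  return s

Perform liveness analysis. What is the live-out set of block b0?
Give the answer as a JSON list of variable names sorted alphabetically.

Block summaries:
  b0: {f,p,q} / ∅
  b1: {c,s} / ∅
  b2: {s} / {q,s}
  b3: {k} / {c}
  b4: {f,p,q} / ∅
  b5: {c,f,q} / {c}
  b6: {k,s} / {s}
  b7: {c,s} / ∅
  b8: {s} / ∅

Live sets:
  b0 li=∅ lo={q}
  b1 li={q} lo={c,q,s}
  b2 li={c,q,s} lo={c,s}
  b3 li={c,q,s} lo={c,q,s}
  b4 li={c,s} lo={c,q,s}
  b5 li={c,s} lo={q,s}
  b6 li={q,s} lo={q}
  b7 li={q} lo={q}
  b8 li=∅ lo=∅

live-out(b0) = ["q"]

Answer: ["q"]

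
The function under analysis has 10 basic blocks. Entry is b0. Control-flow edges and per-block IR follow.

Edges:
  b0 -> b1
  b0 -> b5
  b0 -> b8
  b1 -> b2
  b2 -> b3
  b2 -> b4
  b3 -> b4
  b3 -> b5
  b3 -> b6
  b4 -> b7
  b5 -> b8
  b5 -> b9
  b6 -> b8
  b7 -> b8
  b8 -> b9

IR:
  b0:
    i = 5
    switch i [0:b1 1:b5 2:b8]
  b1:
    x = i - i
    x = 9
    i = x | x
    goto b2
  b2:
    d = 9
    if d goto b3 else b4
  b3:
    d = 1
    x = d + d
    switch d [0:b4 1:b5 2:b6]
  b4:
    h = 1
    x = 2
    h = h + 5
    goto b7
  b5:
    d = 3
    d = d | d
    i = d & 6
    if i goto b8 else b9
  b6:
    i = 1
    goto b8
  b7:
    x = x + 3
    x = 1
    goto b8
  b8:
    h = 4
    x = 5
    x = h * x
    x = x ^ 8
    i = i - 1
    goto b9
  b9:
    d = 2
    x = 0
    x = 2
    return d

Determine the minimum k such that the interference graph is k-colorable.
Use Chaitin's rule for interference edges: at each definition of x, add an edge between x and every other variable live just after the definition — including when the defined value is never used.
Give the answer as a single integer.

Answer: 3

Working:
def/use:
  b0: {i} / ∅
  b1: {i,x} / {i}
  b2: {d} / ∅
  b3: {d,x} / ∅
  b4: {h,x} / ∅
  b5: {d,i} / ∅
  b6: {i} / ∅
  b7: {x} / {x}
  b8: {h,i,x} / {i}
  b9: {d,x} / ∅

Backward fixpoint:
  b0 li=∅ lo={i}
  b1 li={i} lo={i}
  b2 li={i} lo={i}
  b3 li={i} lo={i}
  b4 li={i} lo={i,x}
  b5 li=∅ lo={i}
  b6 li=∅ lo={i}
  b7 li={i,x} lo={i}
  b8 li={i} lo=∅
  b9 li=∅ lo=∅

Conflict graph:
  d — {i,x}
  h — {i,x}
  i — {d,h,x}
  x — {d,h,i}

Colouring:
  lower bound: {d,i,x} mutually conflict ⇒ χ ≥ 3
  assign d→r2 h→r2 i→r0 x→r1 — no edge inside a register ⇒ χ ≤ 3
  χ = 3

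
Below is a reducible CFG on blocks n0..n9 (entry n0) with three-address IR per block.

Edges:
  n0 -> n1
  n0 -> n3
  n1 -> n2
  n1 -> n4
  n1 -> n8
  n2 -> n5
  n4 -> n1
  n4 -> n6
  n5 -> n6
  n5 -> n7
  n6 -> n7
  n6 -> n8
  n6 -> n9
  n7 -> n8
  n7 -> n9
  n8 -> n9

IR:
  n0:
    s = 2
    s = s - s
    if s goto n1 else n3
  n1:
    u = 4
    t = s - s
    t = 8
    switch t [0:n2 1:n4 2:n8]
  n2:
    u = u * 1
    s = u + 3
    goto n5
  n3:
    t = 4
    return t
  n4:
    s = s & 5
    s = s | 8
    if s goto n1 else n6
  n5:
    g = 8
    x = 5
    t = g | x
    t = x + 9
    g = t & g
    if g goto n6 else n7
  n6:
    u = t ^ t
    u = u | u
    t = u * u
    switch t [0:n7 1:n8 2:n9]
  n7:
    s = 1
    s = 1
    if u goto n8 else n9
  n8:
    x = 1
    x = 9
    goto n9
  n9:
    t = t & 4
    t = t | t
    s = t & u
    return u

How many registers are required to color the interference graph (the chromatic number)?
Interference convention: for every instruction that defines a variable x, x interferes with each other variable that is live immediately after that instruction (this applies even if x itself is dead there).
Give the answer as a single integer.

Answer: 4

Derivation:
Block summaries:
  n0: {s} / ∅
  n1: {t,u} / {s}
  n2: {s,u} / {u}
  n3: {t} / ∅
  n4: {s} / {s}
  n5: {g,t,x} / ∅
  n6: {t,u} / {t}
  n7: {s} / {u}
  n8: {x} / ∅
  n9: {s,t} / {t,u}

Backward fixpoint:
  live n0: ∅→{s}
  live n1: {s}→{s,t,u}
  live n2: {u}→{u}
  live n3: ∅→∅
  live n4: {s,t}→{s,t}
  live n5: {u}→{t,u}
  live n6: {t}→{t,u}
  live n7: {t,u}→{t,u}
  live n8: {t,u}→{t,u}
  live n9: {t,u}→∅

Interfere edges:
  g — {t,u,x}
  s — {t,u}
  t — {g,s,u,x}
  u — {g,s,t,x}
  x — {g,t,u}

Colouring:
  lower bound: {g,t,u,x} mutually conflict ⇒ χ ≥ 4
  4-colouring: r0={t}  r1={u}  r2={g,s}  r3={x}
  χ = 4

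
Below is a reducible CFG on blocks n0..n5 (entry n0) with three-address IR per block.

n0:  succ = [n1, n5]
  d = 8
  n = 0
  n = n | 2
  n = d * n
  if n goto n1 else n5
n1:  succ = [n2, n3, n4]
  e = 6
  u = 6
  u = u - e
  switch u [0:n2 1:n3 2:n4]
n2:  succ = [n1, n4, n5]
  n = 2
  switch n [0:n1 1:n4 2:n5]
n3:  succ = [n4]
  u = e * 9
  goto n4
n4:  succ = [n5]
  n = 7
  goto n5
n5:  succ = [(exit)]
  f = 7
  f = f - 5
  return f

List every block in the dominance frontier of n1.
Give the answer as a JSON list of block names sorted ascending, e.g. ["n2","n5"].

idom tree: n1←n0 n2←n1 n3←n1 n4←n1 n5←n0
Dom at joins:
  n1: preds {n0,n2}: {n0} ∩ {n0,n1,n2} = {n0}; idom=n0
  n4: preds {n1,n2,n3}: {n0,n1} ∩ {n0,n1,n2} ∩ {n0,n1,n3} = {n0,n1}; idom=n1
  n5: preds {n0,n2,n4}: {n0} ∩ {n0,n1,n2} ∩ {n0,n1,n4} = {n0}; idom=n0

DF derivation:
  join n1 pred n0: · stop@n0
  join n1 pred n2: n2→n1 stop@n0
  join n4 pred n1: · stop@n1
  join n4 pred n2: n2 stop@n1
  join n4 pred n3: n3 stop@n1
  join n5 pred n0: · stop@n0
  join n5 pred n2: n2→n1 stop@n0
  join n5 pred n4: n4→n1 stop@n0
  DF(n0)=∅
  DF(n1)={n1,n5}
  DF(n2)={n1,n4,n5}
  DF(n3)={n4}
  DF(n4)={n5}
  DF(n5)=∅

DF(n1) = ["n1", "n5"]

Answer: ["n1", "n5"]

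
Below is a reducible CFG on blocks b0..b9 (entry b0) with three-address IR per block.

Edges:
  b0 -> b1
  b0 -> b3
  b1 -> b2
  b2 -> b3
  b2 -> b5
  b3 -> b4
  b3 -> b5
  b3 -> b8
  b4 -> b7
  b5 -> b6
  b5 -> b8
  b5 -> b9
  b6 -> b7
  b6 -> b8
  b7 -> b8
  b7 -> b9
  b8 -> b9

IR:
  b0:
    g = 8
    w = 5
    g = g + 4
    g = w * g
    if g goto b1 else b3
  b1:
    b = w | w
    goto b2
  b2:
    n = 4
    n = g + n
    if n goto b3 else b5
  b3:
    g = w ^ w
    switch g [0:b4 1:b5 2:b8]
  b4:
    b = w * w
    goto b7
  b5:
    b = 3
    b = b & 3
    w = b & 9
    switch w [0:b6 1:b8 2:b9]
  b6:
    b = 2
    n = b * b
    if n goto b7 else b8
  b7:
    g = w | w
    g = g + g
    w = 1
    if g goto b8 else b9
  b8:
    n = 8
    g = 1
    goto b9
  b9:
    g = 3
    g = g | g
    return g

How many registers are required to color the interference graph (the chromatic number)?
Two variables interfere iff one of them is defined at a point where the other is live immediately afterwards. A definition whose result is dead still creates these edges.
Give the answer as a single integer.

Answer: 3

Analysis:
def/use:
  b0: {g,w} / ∅
  b1: {b} / {w}
  b2: {n} / {g}
  b3: {g} / {w}
  b4: {b} / {w}
  b5: {b,w} / ∅
  b6: {b,n} / ∅
  b7: {g,w} / {w}
  b8: {g,n} / ∅
  b9: {g} / ∅

Live sets:
  live b0: ∅→{g,w}
  live b1: {g,w}→{g,w}
  live b2: {g,w}→{w}
  live b3: {w}→{w}
  live b4: {w}→{w}
  live b5: ∅→{w}
  live b6: {w}→{w}
  live b7: {w}→∅
  live b8: ∅→∅
  live b9: ∅→∅

Interference:
  b: {g,w}
  g: {b,n,w}
  n: {g,w}
  w: {b,g,n}

Registers:
  clique {b,g,w} ⇒ need ≥ 3
  3-colouring: R0={g}  R1={w}  R2={b,n}
  χ = 3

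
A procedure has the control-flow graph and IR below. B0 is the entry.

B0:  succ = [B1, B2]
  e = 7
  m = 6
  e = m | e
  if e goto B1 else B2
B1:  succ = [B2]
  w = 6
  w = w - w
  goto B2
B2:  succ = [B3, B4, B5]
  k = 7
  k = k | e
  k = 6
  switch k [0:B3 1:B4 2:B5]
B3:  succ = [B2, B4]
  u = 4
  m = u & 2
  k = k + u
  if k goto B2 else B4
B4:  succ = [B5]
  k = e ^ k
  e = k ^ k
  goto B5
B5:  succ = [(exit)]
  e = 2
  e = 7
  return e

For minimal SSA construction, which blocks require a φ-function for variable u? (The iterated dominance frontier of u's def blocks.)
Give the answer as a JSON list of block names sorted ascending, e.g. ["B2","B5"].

Answer: ["B2", "B4", "B5"]

Working:
idom tree: B1←B0 B2←B0 B3←B2 B4←B2 B5←B2
Join-block Dom:
  B2: preds {B0,B1,B3}: {B0} ∩ {B0,B1} ∩ {B0,B2,B3} = {B0}; idom=B0
  B4: preds {B2,B3}: {B0,B2} ∩ {B0,B2,B3} = {B0,B2}; idom=B2
  B5: preds {B2,B4}: {B0,B2} ∩ {B0,B2,B4} = {B0,B2}; idom=B2

Frontier:
  join B2 pred B0: · stop@B0
  join B2 pred B1: B1 stop@B0
  join B2 pred B3: B3→B2 stop@B0
  join B4 pred B2: · stop@B2
  join B4 pred B3: B3 stop@B2
  join B5 pred B2: · stop@B2
  join B5 pred B4: B4 stop@B2
  B0 → ∅
  B1 → {B2}
  B2 → {B2}
  B3 → {B2,B4}
  B4 → {B5}
  B5 → ∅

φ for u: defs {B3}
  DF⁺ = {B2,B4,B5}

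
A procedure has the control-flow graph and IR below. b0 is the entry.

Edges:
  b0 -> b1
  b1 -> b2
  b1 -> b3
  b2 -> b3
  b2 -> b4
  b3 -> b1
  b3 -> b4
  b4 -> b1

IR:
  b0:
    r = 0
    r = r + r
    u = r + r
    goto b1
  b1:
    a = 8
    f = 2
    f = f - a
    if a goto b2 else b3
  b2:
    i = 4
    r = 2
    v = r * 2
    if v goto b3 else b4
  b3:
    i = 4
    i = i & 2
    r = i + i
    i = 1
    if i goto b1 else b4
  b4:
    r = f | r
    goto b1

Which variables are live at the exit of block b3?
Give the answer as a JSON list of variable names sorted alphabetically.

Answer: ["f", "r"]

Analysis:
def/use:
  b0: def={r,u} ue=∅
  b1: def={a,f} ue=∅
  b2: def={i,r,v} ue=∅
  b3: def={i,r} ue=∅
  b4: def={r} ue={f,r}

Backward fixpoint:
  b0: in=∅ out=∅
  b1: in=∅ out={f}
  b2: in={f} out={f,r}
  b3: in={f} out={f,r}
  b4: in={f,r} out=∅

live-out(b3) = ["f", "r"]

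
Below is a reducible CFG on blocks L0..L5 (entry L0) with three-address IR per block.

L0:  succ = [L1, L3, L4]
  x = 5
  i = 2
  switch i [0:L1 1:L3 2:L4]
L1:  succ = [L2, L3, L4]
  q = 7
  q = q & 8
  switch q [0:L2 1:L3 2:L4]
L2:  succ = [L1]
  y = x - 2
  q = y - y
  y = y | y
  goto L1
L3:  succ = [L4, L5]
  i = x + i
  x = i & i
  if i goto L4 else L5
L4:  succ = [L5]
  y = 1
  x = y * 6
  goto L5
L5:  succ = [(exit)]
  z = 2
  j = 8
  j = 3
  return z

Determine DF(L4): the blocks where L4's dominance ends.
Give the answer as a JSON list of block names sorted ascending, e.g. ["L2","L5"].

idom tree: L1←L0 L2←L1 L3←L0 L4←L0 L5←L0
Dom at joins:
  L1: preds {L0,L2}: {L0} ∩ {L0,L1,L2} = {L0}; idom=L0
  L3: preds {L0,L1}: {L0} ∩ {L0,L1} = {L0}; idom=L0
  L4: preds {L0,L1,L3}: {L0} ∩ {L0,L1} ∩ {L0,L3} = {L0}; idom=L0
  L5: preds {L3,L4}: {L0,L3} ∩ {L0,L4} = {L0}; idom=L0

DF derivation:
  L1←L0: walk · to L0
  L1←L2: walk L2→L1 to L0
  L3←L0: walk · to L0
  L3←L1: walk L1 to L0
  L4←L0: walk · to L0
  L4←L1: walk L1 to L0
  L4←L3: walk L3 to L0
  L5←L3: walk L3 to L0
  L5←L4: walk L4 to L0
  L0: DF=∅
  L1: DF={L1,L3,L4}
  L2: DF={L1}
  L3: DF={L4,L5}
  L4: DF={L5}
  L5: DF=∅

DF(L4) = ["L5"]

Answer: ["L5"]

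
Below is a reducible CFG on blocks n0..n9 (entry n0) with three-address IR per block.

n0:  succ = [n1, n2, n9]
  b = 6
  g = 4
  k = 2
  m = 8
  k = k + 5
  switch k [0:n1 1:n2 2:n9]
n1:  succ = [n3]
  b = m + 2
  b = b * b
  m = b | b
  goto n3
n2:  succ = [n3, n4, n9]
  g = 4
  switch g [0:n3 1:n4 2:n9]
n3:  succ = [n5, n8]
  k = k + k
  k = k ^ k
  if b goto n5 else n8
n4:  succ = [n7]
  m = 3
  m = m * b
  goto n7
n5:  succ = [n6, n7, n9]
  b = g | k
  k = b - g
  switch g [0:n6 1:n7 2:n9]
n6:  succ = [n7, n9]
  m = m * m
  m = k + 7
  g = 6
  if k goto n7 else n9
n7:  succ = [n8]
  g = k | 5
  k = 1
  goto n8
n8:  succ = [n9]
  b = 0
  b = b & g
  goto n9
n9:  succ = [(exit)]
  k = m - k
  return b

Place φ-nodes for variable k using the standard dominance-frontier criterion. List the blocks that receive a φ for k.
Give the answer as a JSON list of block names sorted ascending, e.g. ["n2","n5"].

idom tree: n1←n0 n2←n0 n3←n0 n4←n2 n5←n3 n6←n5 n7←n0 n8←n0 n9←n0
Dom at joins:
  n3: preds {n1,n2}: {n0,n1} ∩ {n0,n2} = {n0}; idom=n0
  n7: preds {n4,n5,n6}: {n0,n2,n4} ∩ {n0,n3,n5} ∩ {n0,n3,n5,n6} = {n0}; idom=n0
  n8: preds {n3,n7}: {n0,n3} ∩ {n0,n7} = {n0}; idom=n0
  n9: preds {n0,n2,n5,n6,n8}: {n0} ∩ {n0,n2} ∩ {n0,n3,n5} ∩ {n0,n3,n5,n6} ∩ {n0,n8} = {n0}; idom=n0

DF walk-up:
  join n3 pred n1: n1 stop@n0
  join n3 pred n2: n2 stop@n0
  join n7 pred n4: n4→n2 stop@n0
  join n7 pred n5: n5→n3 stop@n0
  join n7 pred n6: n6→n5→n3 stop@n0
  join n8 pred n3: n3 stop@n0
  join n8 pred n7: n7 stop@n0
  join n9 pred n0: · stop@n0
  join n9 pred n2: n2 stop@n0
  join n9 pred n5: n5→n3 stop@n0
  join n9 pred n6: n6→n5→n3 stop@n0
  join n9 pred n8: n8 stop@n0
  DF(n0)=∅
  DF(n1)={n3}
  DF(n2)={n3,n7,n9}
  DF(n3)={n7,n8,n9}
  DF(n4)={n7}
  DF(n5)={n7,n9}
  DF(n6)={n7,n9}
  DF(n7)={n8}
  DF(n8)={n9}
  DF(n9)=∅

φ for k: defs {n0,n3,n5,n7,n9}
  DF⁺ = {n7,n8,n9}

Answer: ["n7", "n8", "n9"]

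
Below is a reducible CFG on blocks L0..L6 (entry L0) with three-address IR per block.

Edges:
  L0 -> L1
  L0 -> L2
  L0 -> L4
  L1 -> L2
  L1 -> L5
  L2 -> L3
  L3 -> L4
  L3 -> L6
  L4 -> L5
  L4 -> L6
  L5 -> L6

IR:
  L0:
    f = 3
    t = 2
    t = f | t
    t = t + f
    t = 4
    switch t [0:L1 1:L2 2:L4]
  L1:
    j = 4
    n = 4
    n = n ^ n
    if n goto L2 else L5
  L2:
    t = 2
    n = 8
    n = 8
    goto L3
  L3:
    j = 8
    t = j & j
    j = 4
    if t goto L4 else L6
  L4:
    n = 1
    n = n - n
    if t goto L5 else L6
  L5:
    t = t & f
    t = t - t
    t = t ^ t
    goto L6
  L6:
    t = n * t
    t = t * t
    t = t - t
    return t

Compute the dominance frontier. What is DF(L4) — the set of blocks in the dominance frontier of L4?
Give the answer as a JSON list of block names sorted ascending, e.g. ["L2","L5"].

idom tree: L1←L0 L2←L0 L3←L2 L4←L0 L5←L0 L6←L0
Dom at joins:
  L2: preds {L0,L1}: {L0} ∩ {L0,L1} = {L0}; idom=L0
  L4: preds {L0,L3}: {L0} ∩ {L0,L2,L3} = {L0}; idom=L0
  L5: preds {L1,L4}: {L0,L1} ∩ {L0,L4} = {L0}; idom=L0
  L6: preds {L3,L4,L5}: {L0,L2,L3} ∩ {L0,L4} ∩ {L0,L5} = {L0}; idom=L0

DF derivation:
  L2←L0: walk · to L0
  L2←L1: walk L1 to L0
  L4←L0: walk · to L0
  L4←L3: walk L3→L2 to L0
  L5←L1: walk L1 to L0
  L5←L4: walk L4 to L0
  L6←L3: walk L3→L2 to L0
  L6←L4: walk L4 to L0
  L6←L5: walk L5 to L0
  L0: DF=∅
  L1: DF={L2,L5}
  L2: DF={L4,L6}
  L3: DF={L4,L6}
  L4: DF={L5,L6}
  L5: DF={L6}
  L6: DF=∅

DF(L4) = ["L5", "L6"]

Answer: ["L5", "L6"]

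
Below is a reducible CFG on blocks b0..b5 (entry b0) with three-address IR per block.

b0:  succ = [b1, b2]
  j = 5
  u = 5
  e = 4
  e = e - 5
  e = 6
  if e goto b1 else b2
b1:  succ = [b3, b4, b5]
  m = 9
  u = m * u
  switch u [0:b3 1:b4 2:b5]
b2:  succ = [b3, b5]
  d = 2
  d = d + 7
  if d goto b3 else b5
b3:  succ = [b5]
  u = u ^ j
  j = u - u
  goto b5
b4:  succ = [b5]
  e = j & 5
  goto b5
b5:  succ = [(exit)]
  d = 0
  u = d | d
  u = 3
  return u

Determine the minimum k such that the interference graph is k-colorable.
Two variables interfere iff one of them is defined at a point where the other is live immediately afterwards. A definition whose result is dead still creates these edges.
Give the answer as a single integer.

def/use:
  b0 def {e,j,u} use ∅
  b1 def {m,u} use {u}
  b2 def {d} use ∅
  b3 def {j,u} use {j,u}
  b4 def {e} use {j}
  b5 def {d,u} use ∅

Liveness:
  b0: in=∅ out={j,u}
  b1: in={j,u} out={j,u}
  b2: in={j,u} out={j,u}
  b3: in={j,u} out=∅
  b4: in={j} out=∅
  b5: in=∅ out=∅

Interfere edges:
  d↔{j,u}
  e↔{j,u}
  j↔{d,e,m,u}
  m↔{j,u}
  u↔{d,e,j,m}

Chromatic number:
  clique {d,j,u} ⇒ need ≥ 3
  3-colouring: r0={j}  r1={u}  r2={d,e,m}
  χ = 3

Answer: 3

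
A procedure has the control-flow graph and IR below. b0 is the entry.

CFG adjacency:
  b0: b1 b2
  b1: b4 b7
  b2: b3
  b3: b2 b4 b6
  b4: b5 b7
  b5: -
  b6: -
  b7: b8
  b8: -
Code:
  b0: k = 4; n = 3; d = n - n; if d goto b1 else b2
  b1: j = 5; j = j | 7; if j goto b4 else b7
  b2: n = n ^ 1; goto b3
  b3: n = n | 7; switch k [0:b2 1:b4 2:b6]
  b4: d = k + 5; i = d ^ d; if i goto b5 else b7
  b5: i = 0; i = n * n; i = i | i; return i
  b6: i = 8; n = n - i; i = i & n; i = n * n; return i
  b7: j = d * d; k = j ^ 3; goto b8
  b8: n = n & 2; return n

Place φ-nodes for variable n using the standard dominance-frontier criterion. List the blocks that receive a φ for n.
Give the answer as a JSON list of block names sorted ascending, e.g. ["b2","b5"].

idom tree: b1←b0 b2←b0 b3←b2 b4←b0 b5←b4 b6←b3 b7←b0 b8←b7
Join-block Dom:
  b2: preds {b0,b3}: {b0} ∩ {b0,b2,b3} = {b0}; idom=b0
  b4: preds {b1,b3}: {b0,b1} ∩ {b0,b2,b3} = {b0}; idom=b0
  b7: preds {b1,b4}: {b0,b1} ∩ {b0,b4} = {b0}; idom=b0

DF derivation:
  join b2 pred b0: · stop@b0
  join b2 pred b3: b3→b2 stop@b0
  join b4 pred b1: b1 stop@b0
  join b4 pred b3: b3→b2 stop@b0
  join b7 pred b1: b1 stop@b0
  join b7 pred b4: b4 stop@b0
  b0 → ∅
  b1 → {b4,b7}
  b2 → {b2,b4}
  b3 → {b2,b4}
  b4 → {b7}
  b5 → ∅
  b6 → ∅
  b7 → ∅
  b8 → ∅

φ for n: defs {b0,b2,b3,b6,b8}
  DF⁺ = {b2,b4,b7}

Answer: ["b2", "b4", "b7"]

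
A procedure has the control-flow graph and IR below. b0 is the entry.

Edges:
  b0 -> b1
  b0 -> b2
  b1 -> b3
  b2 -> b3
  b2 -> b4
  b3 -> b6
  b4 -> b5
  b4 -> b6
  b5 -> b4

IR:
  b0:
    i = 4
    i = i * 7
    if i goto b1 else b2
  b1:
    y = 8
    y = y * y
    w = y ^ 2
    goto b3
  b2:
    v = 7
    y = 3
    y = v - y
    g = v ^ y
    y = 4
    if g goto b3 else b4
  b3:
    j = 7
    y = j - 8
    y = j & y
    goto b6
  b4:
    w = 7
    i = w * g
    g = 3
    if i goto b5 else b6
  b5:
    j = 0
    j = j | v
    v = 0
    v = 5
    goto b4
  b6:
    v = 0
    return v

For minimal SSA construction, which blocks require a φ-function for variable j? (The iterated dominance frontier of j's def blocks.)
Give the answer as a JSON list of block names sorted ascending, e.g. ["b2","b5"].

Answer: ["b4", "b6"]

Analysis:
idom tree: b1←b0 b2←b0 b3←b0 b4←b2 b5←b4 b6←b0
Join-block Dom:
  b3: preds {b1,b2}: {b0,b1} ∩ {b0,b2} = {b0}; idom=b0
  b4: preds {b2,b5}: {b0,b2} ∩ {b0,b2,b4,b5} = {b0,b2}; idom=b2
  b6: preds {b3,b4}: {b0,b3} ∩ {b0,b2,b4} = {b0}; idom=b0

Frontier:
  join b3 pred b1: b1 stop@b0
  join b3 pred b2: b2 stop@b0
  join b4 pred b2: · stop@b2
  join b4 pred b5: b5→b4 stop@b2
  join b6 pred b3: b3 stop@b0
  join b6 pred b4: b4→b2 stop@b0
  DF(b0)=∅
  DF(b1)={b3}
  DF(b2)={b3,b6}
  DF(b3)={b6}
  DF(b4)={b4,b6}
  DF(b5)={b4}
  DF(b6)=∅

φ for j: defs {b3,b5}
  DF⁺ = {b4,b6}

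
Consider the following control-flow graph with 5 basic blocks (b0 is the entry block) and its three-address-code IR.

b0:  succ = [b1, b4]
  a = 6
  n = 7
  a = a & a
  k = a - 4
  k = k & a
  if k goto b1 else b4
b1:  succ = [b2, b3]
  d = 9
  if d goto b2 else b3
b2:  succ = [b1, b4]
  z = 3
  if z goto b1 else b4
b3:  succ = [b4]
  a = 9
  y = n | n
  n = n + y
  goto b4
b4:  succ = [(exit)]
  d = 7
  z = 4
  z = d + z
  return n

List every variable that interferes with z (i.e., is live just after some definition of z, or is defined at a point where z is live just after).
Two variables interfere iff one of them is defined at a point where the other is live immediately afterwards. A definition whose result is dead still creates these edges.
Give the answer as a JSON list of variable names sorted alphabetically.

Answer: ["d", "n"]

Derivation:
def/use:
  b0 def {a,k,n} use ∅
  b1 def {d} use ∅
  b2 def {z} use ∅
  b3 def {a,n,y} use {n}
  b4 def {d,z} use {n}

Backward fixpoint:
  b0 li=∅ lo={n}
  b1 li={n} lo={n}
  b2 li={n} lo={n}
  b3 li={n} lo={n}
  b4 li={n} lo=∅

Conflict graph:
  a: {k,n}
  d: {n,z}
  k: {a,n}
  n: {a,d,k,y,z}
  y: {n}
  z: {d,n}

N(z) = ["d", "n"]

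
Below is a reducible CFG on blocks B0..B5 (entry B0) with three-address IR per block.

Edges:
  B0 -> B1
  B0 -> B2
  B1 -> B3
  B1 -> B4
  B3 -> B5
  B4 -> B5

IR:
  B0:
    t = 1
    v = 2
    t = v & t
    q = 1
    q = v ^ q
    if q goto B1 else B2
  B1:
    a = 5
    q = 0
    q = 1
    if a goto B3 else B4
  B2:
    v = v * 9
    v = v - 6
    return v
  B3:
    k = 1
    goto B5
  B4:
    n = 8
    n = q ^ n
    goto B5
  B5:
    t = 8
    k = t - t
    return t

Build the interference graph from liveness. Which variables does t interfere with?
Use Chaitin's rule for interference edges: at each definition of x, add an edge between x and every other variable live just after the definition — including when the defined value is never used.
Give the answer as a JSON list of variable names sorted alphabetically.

Block summaries:
  B0: {q,t,v} / ∅
  B1: {a,q} / ∅
  B2: {v} / {v}
  B3: {k} / ∅
  B4: {n} / {q}
  B5: {k,t} / ∅

Backward fixpoint:
  B0 li=∅ lo={v}
  B1 li=∅ lo={q}
  B2 li={v} lo=∅
  B3 li=∅ lo=∅
  B4 li={q} lo=∅
  B5 li=∅ lo=∅

Interfere edges:
  a↔{q}
  k↔{t}
  n↔{q}
  q↔{a,n,v}
  t↔{k,v}
  v↔{q,t}

N(t) = ["k", "v"]

Answer: ["k", "v"]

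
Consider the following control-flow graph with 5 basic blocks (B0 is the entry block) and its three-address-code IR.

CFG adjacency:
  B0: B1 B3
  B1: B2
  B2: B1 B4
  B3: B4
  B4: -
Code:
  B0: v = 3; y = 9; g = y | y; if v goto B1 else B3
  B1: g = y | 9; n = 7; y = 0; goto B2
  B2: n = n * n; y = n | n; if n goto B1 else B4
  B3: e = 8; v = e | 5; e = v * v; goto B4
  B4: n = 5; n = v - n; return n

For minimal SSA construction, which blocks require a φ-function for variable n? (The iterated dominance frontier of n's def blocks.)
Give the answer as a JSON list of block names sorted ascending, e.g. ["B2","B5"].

Answer: ["B1", "B4"]

Working:
idom tree: B1←B0 B2←B1 B3←B0 B4←B0
Dom∩ at merges:
  B1: preds {B0,B2}: {B0} ∩ {B0,B1,B2} = {B0}; idom=B0
  B4: preds {B2,B3}: {B0,B1,B2} ∩ {B0,B3} = {B0}; idom=B0

DF derivation:
  B1←B0: walk · to B0
  B1←B2: walk B2→B1 to B0
  B4←B2: walk B2→B1 to B0
  B4←B3: walk B3 to B0
  DF(B0)=∅
  DF(B1)={B1,B4}
  DF(B2)={B1,B4}
  DF(B3)={B4}
  DF(B4)=∅

φ for n: defs {B1,B2,B4}
  DF⁺ = {B1,B4}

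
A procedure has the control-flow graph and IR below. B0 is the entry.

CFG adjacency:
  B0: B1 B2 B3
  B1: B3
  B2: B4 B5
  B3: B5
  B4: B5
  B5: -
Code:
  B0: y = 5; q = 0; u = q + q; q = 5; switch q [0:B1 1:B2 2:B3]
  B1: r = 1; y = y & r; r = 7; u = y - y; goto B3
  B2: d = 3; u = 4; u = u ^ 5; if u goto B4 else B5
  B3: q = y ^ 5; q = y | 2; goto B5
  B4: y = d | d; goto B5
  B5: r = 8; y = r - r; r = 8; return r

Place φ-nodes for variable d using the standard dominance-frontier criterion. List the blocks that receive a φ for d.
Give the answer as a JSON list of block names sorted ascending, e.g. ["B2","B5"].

Answer: ["B5"]

Analysis:
idom tree: B1←B0 B2←B0 B3←B0 B4←B2 B5←B0
Dom at joins:
  B3: preds {B0,B1}: {B0} ∩ {B0,B1} = {B0}; idom=B0
  B5: preds {B2,B3,B4}: {B0,B2} ∩ {B0,B3} ∩ {B0,B2,B4} = {B0}; idom=B0

DF derivation:
  join B3 pred B0: · stop@B0
  join B3 pred B1: B1 stop@B0
  join B5 pred B2: B2 stop@B0
  join B5 pred B3: B3 stop@B0
  join B5 pred B4: B4→B2 stop@B0
  B0 → ∅
  B1 → {B3}
  B2 → {B5}
  B3 → {B5}
  B4 → {B5}
  B5 → ∅

φ for d: defs {B2}
  DF⁺ = {B5}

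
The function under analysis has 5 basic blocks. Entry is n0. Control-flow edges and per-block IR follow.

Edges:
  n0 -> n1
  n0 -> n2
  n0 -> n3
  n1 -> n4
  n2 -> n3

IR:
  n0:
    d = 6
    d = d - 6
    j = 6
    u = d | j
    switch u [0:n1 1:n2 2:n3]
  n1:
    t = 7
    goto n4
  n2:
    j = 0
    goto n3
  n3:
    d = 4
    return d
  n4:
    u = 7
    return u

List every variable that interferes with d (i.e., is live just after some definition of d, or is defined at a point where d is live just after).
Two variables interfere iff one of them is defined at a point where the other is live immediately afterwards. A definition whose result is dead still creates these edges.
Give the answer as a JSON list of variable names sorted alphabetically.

Per-block:
  n0 def {d,j,u} use ∅
  n1 def {t} use ∅
  n2 def {j} use ∅
  n3 def {d} use ∅
  n4 def {u} use ∅

Liveness:
  n0: in=∅ out=∅
  n1: in=∅ out=∅
  n2: in=∅ out=∅
  n3: in=∅ out=∅
  n4: in=∅ out=∅

Conflict graph:
  d↔{j}
  j↔{d}
  t↔∅
  u↔∅

N(d) = ["j"]

Answer: ["j"]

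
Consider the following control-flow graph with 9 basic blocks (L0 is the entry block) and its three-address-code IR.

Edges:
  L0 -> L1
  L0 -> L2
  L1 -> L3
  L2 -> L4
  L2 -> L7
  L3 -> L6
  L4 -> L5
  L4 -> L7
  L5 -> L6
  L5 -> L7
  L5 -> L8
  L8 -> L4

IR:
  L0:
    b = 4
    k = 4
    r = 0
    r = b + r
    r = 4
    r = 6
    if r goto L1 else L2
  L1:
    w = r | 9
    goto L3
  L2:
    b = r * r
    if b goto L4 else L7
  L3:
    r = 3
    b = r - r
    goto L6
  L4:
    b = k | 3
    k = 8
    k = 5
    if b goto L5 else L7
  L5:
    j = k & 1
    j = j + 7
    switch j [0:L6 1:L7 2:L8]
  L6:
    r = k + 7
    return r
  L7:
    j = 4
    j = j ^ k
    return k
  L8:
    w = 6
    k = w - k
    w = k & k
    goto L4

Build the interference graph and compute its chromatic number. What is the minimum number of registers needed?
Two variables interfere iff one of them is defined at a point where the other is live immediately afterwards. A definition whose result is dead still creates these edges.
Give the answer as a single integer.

Answer: 3

Analysis:
Per-block:
  L0 def {b,k,r} use ∅
  L1 def {w} use {r}
  L2 def {b} use {r}
  L3 def {b,r} use ∅
  L4 def {b,k} use {k}
  L5 def {j} use {k}
  L6 def {r} use {k}
  L7 def {j} use {k}
  L8 def {k,w} use {k}

Live sets:
  live L0: ∅→{k,r}
  live L1: {k,r}→{k}
  live L2: {k,r}→{k}
  live L3: {k}→{k}
  live L4: {k}→{k}
  live L5: {k}→{k}
  live L6: {k}→∅
  live L7: {k}→∅
  live L8: {k}→{k}

Interfere edges:
  b: {k,r}
  j: {k}
  k: {b,j,r,w}
  r: {b,k}
  w: {k}

Colouring:
  lower bound: {b,k,r} mutually conflict ⇒ χ ≥ 3
  3-colouring: r0={k}  r1={b,j,w}  r2={r}
  χ = 3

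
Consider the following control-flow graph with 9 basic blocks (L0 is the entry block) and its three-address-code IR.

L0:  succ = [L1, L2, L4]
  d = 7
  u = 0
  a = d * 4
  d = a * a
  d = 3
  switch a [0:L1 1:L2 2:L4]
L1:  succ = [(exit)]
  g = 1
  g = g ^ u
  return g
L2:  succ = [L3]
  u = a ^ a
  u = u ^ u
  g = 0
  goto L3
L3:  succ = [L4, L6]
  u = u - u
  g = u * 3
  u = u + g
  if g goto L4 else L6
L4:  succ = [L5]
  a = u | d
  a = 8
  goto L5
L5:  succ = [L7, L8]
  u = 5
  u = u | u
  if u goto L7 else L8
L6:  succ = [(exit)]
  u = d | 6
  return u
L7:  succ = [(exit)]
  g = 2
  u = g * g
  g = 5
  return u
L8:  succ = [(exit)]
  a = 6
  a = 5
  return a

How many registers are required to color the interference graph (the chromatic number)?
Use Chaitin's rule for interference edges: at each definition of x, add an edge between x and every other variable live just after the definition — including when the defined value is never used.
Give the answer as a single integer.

Answer: 3

Working:
def/use:
  L0: def={a,d,u} ue=∅
  L1: def={g} ue={u}
  L2: def={g,u} ue={a}
  L3: def={g,u} ue={u}
  L4: def={a} ue={d,u}
  L5: def={u} ue=∅
  L6: def={u} ue={d}
  L7: def={g,u} ue=∅
  L8: def={a} ue=∅

Backward fixpoint:
  L0: in=∅ out={a,d,u}
  L1: in={u} out=∅
  L2: in={a,d} out={d,u}
  L3: in={d,u} out={d,u}
  L4: in={d,u} out=∅
  L5: in=∅ out=∅
  L6: in={d} out=∅
  L7: in=∅ out=∅
  L8: in=∅ out=∅

Interfere edges:
  a↔{d,u}
  d↔{a,g,u}
  g↔{d,u}
  u↔{a,d,g}

Chromatic number:
  clique {a,d,u} ⇒ need ≥ 3
  3-colouring: R0={d}  R1={u}  R2={a,g}
  χ = 3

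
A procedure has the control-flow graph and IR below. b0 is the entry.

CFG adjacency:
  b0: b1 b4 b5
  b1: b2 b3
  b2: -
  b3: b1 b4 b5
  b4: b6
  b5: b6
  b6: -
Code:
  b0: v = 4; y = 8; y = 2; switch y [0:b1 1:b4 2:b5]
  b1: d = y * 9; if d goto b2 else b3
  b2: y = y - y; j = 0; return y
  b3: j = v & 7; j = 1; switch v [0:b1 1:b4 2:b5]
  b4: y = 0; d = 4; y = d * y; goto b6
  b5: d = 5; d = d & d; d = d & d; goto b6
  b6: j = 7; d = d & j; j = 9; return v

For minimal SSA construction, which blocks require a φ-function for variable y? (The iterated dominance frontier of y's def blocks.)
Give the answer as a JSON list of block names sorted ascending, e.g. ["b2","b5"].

Answer: ["b6"]

Working:
idom tree: b1←b0 b2←b1 b3←b1 b4←b0 b5←b0 b6←b0
Join-block Dom:
  b1: preds {b0,b3}: {b0} ∩ {b0,b1,b3} = {b0}; idom=b0
  b4: preds {b0,b3}: {b0} ∩ {b0,b1,b3} = {b0}; idom=b0
  b5: preds {b0,b3}: {b0} ∩ {b0,b1,b3} = {b0}; idom=b0
  b6: preds {b4,b5}: {b0,b4} ∩ {b0,b5} = {b0}; idom=b0

DF derivation:
  join b1 pred b0: · stop@b0
  join b1 pred b3: b3→b1 stop@b0
  join b4 pred b0: · stop@b0
  join b4 pred b3: b3→b1 stop@b0
  join b5 pred b0: · stop@b0
  join b5 pred b3: b3→b1 stop@b0
  join b6 pred b4: b4 stop@b0
  join b6 pred b5: b5 stop@b0
  DF(b0)=∅
  DF(b1)={b1,b4,b5}
  DF(b2)=∅
  DF(b3)={b1,b4,b5}
  DF(b4)={b6}
  DF(b5)={b6}
  DF(b6)=∅

φ for y: defs {b0,b2,b4}
  DF⁺ = {b6}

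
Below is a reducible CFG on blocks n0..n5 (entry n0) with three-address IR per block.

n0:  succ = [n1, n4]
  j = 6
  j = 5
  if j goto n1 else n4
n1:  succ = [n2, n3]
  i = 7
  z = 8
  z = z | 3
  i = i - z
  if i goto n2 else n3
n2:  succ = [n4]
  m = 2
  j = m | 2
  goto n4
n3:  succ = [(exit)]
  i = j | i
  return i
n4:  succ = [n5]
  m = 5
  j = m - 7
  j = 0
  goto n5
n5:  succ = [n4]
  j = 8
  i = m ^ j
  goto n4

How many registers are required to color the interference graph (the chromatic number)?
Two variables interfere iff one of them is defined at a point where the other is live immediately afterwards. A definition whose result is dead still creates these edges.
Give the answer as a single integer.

Block summaries:
  n0 def {j} use ∅
  n1 def {i,z} use ∅
  n2 def {j,m} use ∅
  n3 def {i} use {i,j}
  n4 def {j,m} use ∅
  n5 def {i,j} use {m}

Live sets:
  n0: in=∅ out={j}
  n1: in={j} out={i,j}
  n2: in=∅ out=∅
  n3: in={i,j} out=∅
  n4: in=∅ out={m}
  n5: in={m} out=∅

Interference:
  i: {j,z}
  j: {i,m,z}
  m: {j}
  z: {i,j}

Colouring:
  {i,j,z} pairwise interfere (3-clique) ⇒ χ ≥ 3
  3-colouring: r0={j}  r1={i,m}  r2={z}
  χ = 3

Answer: 3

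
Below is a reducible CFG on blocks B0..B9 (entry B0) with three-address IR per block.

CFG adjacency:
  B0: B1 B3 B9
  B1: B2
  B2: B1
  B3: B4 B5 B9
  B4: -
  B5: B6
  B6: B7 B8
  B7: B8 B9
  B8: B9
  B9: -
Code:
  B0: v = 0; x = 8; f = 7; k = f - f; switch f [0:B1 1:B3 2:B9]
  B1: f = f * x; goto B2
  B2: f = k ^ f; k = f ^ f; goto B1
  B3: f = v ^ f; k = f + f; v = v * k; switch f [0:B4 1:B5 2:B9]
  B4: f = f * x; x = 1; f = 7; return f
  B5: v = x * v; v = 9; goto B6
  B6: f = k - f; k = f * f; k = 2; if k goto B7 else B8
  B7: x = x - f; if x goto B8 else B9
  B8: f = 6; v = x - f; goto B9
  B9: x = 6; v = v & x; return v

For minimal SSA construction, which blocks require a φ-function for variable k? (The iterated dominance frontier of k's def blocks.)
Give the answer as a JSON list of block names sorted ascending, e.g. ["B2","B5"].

idom tree: B1←B0 B2←B1 B3←B0 B4←B3 B5←B3 B6←B5 B7←B6 B8←B6 B9←B0
Dom at joins:
  B1: preds {B0,B2}: {B0} ∩ {B0,B1,B2} = {B0}; idom=B0
  B8: preds {B6,B7}: {B0,B3,B5,B6} ∩ {B0,B3,B5,B6,B7} = {B0,B3,B5,B6}; idom=B6
  B9: preds {B0,B3,B7,B8}: {B0} ∩ {B0,B3} ∩ {B0,B3,B5,B6,B7} ∩ {B0,B3,B5,B6,B8} = {B0}; idom=B0

Frontier:
  join B1 pred B0: · stop@B0
  join B1 pred B2: B2→B1 stop@B0
  join B8 pred B6: · stop@B6
  join B8 pred B7: B7 stop@B6
  join B9 pred B0: · stop@B0
  join B9 pred B3: B3 stop@B0
  join B9 pred B7: B7→B6→B5→B3 stop@B0
  join B9 pred B8: B8→B6→B5→B3 stop@B0
  DF(B0)=∅
  DF(B1)={B1}
  DF(B2)={B1}
  DF(B3)={B9}
  DF(B4)=∅
  DF(B5)={B9}
  DF(B6)={B9}
  DF(B7)={B8,B9}
  DF(B8)={B9}
  DF(B9)=∅

φ for k: defs {B0,B2,B3,B6}
  DF⁺ = {B1,B9}

Answer: ["B1", "B9"]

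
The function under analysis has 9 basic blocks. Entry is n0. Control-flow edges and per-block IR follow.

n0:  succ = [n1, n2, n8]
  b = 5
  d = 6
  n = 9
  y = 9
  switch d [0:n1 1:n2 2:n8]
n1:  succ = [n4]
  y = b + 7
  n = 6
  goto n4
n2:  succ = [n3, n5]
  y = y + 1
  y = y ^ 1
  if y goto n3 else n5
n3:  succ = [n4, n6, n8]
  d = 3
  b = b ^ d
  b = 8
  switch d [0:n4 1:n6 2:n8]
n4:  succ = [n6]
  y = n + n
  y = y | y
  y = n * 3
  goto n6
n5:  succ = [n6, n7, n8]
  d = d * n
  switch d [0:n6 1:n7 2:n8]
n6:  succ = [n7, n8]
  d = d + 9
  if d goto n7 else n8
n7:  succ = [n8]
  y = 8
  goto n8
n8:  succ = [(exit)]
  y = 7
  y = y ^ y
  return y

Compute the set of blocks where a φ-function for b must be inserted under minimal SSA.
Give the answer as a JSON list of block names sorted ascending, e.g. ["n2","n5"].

idom tree: n1←n0 n2←n0 n3←n2 n4←n0 n5←n2 n6←n0 n7←n0 n8←n0
Dom at joins:
  n4: preds {n1,n3}: {n0,n1} ∩ {n0,n2,n3} = {n0}; idom=n0
  n6: preds {n3,n4,n5}: {n0,n2,n3} ∩ {n0,n4} ∩ {n0,n2,n5} = {n0}; idom=n0
  n7: preds {n5,n6}: {n0,n2,n5} ∩ {n0,n6} = {n0}; idom=n0
  n8: preds {n0,n3,n5,n6,n7}: {n0} ∩ {n0,n2,n3} ∩ {n0,n2,n5} ∩ {n0,n6} ∩ {n0,n7} = {n0}; idom=n0

DF derivation:
  n4←n1: walk n1 to n0
  n4←n3: walk n3→n2 to n0
  n6←n3: walk n3→n2 to n0
  n6←n4: walk n4 to n0
  n6←n5: walk n5→n2 to n0
  n7←n5: walk n5→n2 to n0
  n7←n6: walk n6 to n0
  n8←n0: walk · to n0
  n8←n3: walk n3→n2 to n0
  n8←n5: walk n5→n2 to n0
  n8←n6: walk n6 to n0
  n8←n7: walk n7 to n0
  DF(n0)=∅
  DF(n1)={n4}
  DF(n2)={n4,n6,n7,n8}
  DF(n3)={n4,n6,n8}
  DF(n4)={n6}
  DF(n5)={n6,n7,n8}
  DF(n6)={n7,n8}
  DF(n7)={n8}
  DF(n8)=∅

φ for b: defs {n0,n3}
  DF⁺ = {n4,n6,n7,n8}

Answer: ["n4", "n6", "n7", "n8"]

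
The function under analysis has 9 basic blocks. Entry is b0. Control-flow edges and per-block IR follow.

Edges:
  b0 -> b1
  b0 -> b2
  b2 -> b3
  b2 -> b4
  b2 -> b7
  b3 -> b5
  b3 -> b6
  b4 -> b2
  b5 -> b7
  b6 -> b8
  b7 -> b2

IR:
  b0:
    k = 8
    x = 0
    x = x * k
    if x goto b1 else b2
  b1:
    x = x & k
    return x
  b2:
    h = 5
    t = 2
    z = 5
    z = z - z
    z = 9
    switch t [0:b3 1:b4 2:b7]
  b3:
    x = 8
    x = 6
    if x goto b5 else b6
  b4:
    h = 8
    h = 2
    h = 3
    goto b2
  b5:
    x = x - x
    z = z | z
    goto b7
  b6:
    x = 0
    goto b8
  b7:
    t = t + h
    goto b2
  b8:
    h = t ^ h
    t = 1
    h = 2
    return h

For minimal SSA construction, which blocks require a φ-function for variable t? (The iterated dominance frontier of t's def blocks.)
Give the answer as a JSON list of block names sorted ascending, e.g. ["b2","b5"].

Answer: ["b2"]

Analysis:
idom tree: b1←b0 b2←b0 b3←b2 b4←b2 b5←b3 b6←b3 b7←b2 b8←b6
Dom at joins:
  b2: preds {b0,b4,b7}: {b0} ∩ {b0,b2,b4} ∩ {b0,b2,b7} = {b0}; idom=b0
  b7: preds {b2,b5}: {b0,b2} ∩ {b0,b2,b3,b5} = {b0,b2}; idom=b2

DF derivation:
  join b2 pred b0: · stop@b0
  join b2 pred b4: b4→b2 stop@b0
  join b2 pred b7: b7→b2 stop@b0
  join b7 pred b2: · stop@b2
  join b7 pred b5: b5→b3 stop@b2
  b0 → ∅
  b1 → ∅
  b2 → {b2}
  b3 → {b7}
  b4 → {b2}
  b5 → {b7}
  b6 → ∅
  b7 → {b2}
  b8 → ∅

φ for t: defs {b2,b7,b8}
  DF⁺ = {b2}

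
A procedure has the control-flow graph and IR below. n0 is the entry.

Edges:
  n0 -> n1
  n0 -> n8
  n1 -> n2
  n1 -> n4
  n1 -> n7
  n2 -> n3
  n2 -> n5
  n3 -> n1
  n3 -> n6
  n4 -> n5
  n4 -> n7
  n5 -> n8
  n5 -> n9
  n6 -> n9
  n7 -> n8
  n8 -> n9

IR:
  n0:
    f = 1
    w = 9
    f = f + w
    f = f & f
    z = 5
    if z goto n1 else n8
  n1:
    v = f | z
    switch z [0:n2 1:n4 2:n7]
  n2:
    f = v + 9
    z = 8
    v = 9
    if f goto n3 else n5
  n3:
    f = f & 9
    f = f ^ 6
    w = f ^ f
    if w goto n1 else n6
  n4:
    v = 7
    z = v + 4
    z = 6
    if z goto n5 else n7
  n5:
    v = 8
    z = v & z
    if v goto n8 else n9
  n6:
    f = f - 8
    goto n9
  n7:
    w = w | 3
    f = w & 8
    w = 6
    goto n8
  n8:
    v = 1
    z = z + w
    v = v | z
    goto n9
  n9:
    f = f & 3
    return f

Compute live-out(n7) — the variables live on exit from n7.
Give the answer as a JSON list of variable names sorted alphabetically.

Answer: ["f", "w", "z"]

Derivation:
Block summaries:
  n0: {f,w,z} / ∅
  n1: {v} / {f,z}
  n2: {f,v,z} / {v}
  n3: {f,w} / {f}
  n4: {v,z} / ∅
  n5: {v,z} / {z}
  n6: {f} / {f}
  n7: {f,w} / {w}
  n8: {v,z} / {w,z}
  n9: {f} / {f}

Backward fixpoint:
  live n0: ∅→{f,w,z}
  live n1: {f,w,z}→{f,v,w,z}
  live n2: {v,w}→{f,w,z}
  live n3: {f,z}→{f,w,z}
  live n4: {f,w}→{f,w,z}
  live n5: {f,w,z}→{f,w,z}
  live n6: {f}→{f}
  live n7: {w,z}→{f,w,z}
  live n8: {f,w,z}→{f}
  live n9: {f}→∅

live-out(n7) = ["f", "w", "z"]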